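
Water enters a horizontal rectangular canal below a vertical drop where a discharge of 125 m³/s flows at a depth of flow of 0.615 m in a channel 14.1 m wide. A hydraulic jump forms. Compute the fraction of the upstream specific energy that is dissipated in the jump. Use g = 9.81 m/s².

ΔE/E₁ = 0.556 (55.6%)

q = Q/b = 125/14.1 = 8.87 m²/s; V₁ = q/y₁ = 14.4 m/s. Fr₁ = V₁/√(g·y₁) = 5.87.
Conjugate-depth relation: y₂/y₁ = ½[√(1 + 8Fr₁²) − 1] = ½[√276.5 − 1] = 7.81.
y₂ = 7.81 × 0.615 = 4.81 m.
E₁ = y₁ + V₁²/2g = 11.2 m. ΔE = (y₂ − y₁)³/(4y₁y₂) = 6.23 m. ΔE/E₁ = 6.23/11.2 = 0.556.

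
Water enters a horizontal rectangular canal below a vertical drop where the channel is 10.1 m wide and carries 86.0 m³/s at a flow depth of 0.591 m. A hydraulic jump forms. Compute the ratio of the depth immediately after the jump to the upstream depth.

q = Q/b = 86.0/10.1 = 8.51 m²/s; V₁ = q/y₁ = 14.4 m/s. Fr₁ = V₁/√(g·y₁) = 5.98.
Conjugate-depth relation: y₂/y₁ = ½[√(1 + 8Fr₁²) − 1] = ½[√287.4 − 1] = 7.98.

y₂/y₁ = 7.98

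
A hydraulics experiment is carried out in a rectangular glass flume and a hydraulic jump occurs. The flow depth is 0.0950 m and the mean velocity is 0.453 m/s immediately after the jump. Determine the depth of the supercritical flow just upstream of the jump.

Fr₂ = V₂/√(g·y₂) = 0.453/√(9.81×0.0950) = 0.469.
Applying the sequent-depth relation in reverse, y₁/y₂ = ½[√(1 + 8Fr₂²) − 1] = ½[√2.762 − 1] = 0.331.
y₁ = 0.331 × 0.0950 = 0.0314 m.

y₁ = 0.0314 m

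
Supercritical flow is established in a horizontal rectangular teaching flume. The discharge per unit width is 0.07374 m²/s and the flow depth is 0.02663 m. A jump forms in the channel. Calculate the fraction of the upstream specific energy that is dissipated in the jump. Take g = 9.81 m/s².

ΔE/E₁ = 0.524 (52.4%)

V₁ = q/y₁ = 0.07374/0.02663 = 2.769 m/s. Fr₁ = V₁/√(g·y₁) = 2.769/√(9.81×0.02663) = 5.418.
Bélanger equation: y₂/y₁ = ½[√(1 + 8Fr₁²) − 1] = ½[√235.81 − 1] = 7.178.
y₂ = 7.178 × 0.02663 = 0.1912 m.
E₁ = y₁ + V₁²/2g = 0.4174 m. ΔE = (y₂ − y₁)³/(4y₁y₂) = 0.2187 m. ΔE/E₁ = 0.2187/0.4174 = 0.524.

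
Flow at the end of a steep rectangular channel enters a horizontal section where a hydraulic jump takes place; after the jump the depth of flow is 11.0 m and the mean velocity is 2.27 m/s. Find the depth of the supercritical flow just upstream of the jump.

Fr₂ = V₂/√(g·y₂) = 2.27/√(9.81×11.0) = 0.219.
From the momentum equation (using Fr₂), y₁/y₂ = ½[√(1 + 8Fr₂²) − 1] = ½[√1.382 − 1] = 0.0878.
y₁ = 0.0878 × 11.0 = 0.966 m.

y₁ = 0.966 m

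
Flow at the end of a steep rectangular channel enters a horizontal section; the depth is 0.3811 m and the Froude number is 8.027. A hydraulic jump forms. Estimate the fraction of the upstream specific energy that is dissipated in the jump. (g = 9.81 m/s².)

Fr₁ = 8.027 (given).
Conjugate-depth relation: y₂/y₁ = ½[√(1 + 8Fr₁²) − 1] = ½[√516.46 − 1] = 10.86.
y₂ = 10.86 × 0.3811 = 4.140 m.
E₁ = y₁(1 + Fr₁²/2) = 0.3811×(1 + 8.027²/2) = 12.66 m. ΔE = (y₂ − y₁)³/(4y₁y₂) = 8.415 m. ΔE/E₁ = 8.415/12.66 = 0.665.

ΔE/E₁ = 0.665 (66.5%)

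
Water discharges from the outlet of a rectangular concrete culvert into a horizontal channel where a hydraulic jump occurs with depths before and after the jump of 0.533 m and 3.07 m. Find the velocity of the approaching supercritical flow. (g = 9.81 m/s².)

For a rectangular channel the momentum equation gives q² = ½·g·y₁·y₂·(y₁ + y₂) = ½×9.81×0.533×3.07×3.60 = 28.9.
q = √28.9 = 5.38 m²/s.
V₁ = q/y₁ = 5.38/0.533 = 10.1 m/s.

V₁ = 10.1 m/s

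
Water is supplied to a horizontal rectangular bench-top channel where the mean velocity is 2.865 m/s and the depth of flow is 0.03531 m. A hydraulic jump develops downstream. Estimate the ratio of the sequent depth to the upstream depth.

Fr₁ = V₁/√(g·y₁) = 2.865/√(9.81×0.03531) = 4.868.
Conjugate-depth relation: y₂/y₁ = ½[√(1 + 8Fr₁²) − 1] = ½[√190.57 − 1] = 6.402.

y₂/y₁ = 6.402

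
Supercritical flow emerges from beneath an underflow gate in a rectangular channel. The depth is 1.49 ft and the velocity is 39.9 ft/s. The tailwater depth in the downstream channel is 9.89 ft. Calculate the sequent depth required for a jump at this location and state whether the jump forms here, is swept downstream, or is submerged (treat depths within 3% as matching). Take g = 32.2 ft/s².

y₂ = 11.4 ft; the jump is swept downstream

Fr₁ = V₁/√(g·y₁) = 39.9/√(32.2×1.49) = 5.76.
From the momentum equation for a rectangular channel, y₂/y₁ = ½[√(1 + 8Fr₁²) − 1] = ½[√266.5 − 1] = 7.66.
y₂ = 7.66 × 1.49 = 11.4 ft.
Tailwater y_tw = 9.89 ft: y_tw < y₂, so the jump is swept downstream.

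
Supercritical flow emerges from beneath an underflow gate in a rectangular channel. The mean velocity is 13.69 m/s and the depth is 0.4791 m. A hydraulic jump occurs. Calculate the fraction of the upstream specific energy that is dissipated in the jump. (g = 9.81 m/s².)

ΔE/E₁ = 0.583 (58.3%)

Fr₁ = V₁/√(g·y₁) = 13.69/√(9.81×0.4791) = 6.315.
Bélanger equation: y₂/y₁ = ½[√(1 + 8Fr₁²) − 1] = ½[√320.01 − 1] = 8.444.
y₂ = 8.444 × 0.4791 = 4.046 m.
E₁ = y₁ + V₁²/2g = 10.03 m. ΔE = (y₂ − y₁)³/(4y₁y₂) = 5.852 m. ΔE/E₁ = 5.852/10.03 = 0.583.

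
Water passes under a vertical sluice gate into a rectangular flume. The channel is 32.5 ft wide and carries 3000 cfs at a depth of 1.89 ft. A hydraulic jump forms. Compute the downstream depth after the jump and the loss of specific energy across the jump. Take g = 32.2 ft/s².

y₂ = 15.8 ft; ΔE = 22.6 ft

q = Q/b = 3000/32.5 = 92.3 ft²/s; V₁ = q/y₁ = 48.8 ft/s. Fr₁ = V₁/√(g·y₁) = 6.26.
Bélanger equation: y₂/y₁ = ½[√(1 + 8Fr₁²) − 1] = ½[√314.6 − 1] = 8.37.
y₂ = 8.37 × 1.89 = 15.8 ft.
Head loss: ΔE = (y₂ − y₁)³/(4y₁y₂) = (15.8 − 1.89)³/(4×1.89×15.8) = 2700/120 = 22.6 ft.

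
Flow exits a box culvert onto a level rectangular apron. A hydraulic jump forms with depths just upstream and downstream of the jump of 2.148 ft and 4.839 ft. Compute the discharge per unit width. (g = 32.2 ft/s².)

For a rectangular channel the momentum equation gives q² = ½·g·y₁·y₂·(y₁ + y₂) = ½×32.2×2.148×4.839×6.987 = 1169.
q = √1169 = 34.19 ft²/s.

q = 34.19 ft²/s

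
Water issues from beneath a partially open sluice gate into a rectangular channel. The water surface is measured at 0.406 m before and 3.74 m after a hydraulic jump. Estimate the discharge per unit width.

q = 5.56 m²/s

For a rectangular channel the momentum equation gives q² = ½·g·y₁·y₂·(y₁ + y₂) = ½×9.81×0.406×3.74×4.15 = 30.9.
q = √30.9 = 5.56 m²/s.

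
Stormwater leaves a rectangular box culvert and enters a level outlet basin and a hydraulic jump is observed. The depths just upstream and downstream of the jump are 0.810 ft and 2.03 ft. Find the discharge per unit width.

q = 8.67 ft²/s

For a rectangular channel the momentum equation gives q² = ½·g·y₁·y₂·(y₁ + y₂) = ½×32.2×0.810×2.03×2.84 = 75.2.
q = √75.2 = 8.67 ft²/s.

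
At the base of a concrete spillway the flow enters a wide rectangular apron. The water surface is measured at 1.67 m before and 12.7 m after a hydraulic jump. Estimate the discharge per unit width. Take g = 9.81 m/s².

q = 38.7 m²/s

For a rectangular channel the momentum equation gives q² = ½·g·y₁·y₂·(y₁ + y₂) = ½×9.81×1.67×12.7×14.4 = 1495.
q = √1495 = 38.7 m²/s.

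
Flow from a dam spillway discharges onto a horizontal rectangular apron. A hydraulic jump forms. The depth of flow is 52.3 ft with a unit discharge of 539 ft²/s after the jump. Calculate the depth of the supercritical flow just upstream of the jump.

V₂ = q/y₂ = 539/52.3 = 10.3 ft/s; Fr₂ = V₂/√(g·y₂) = 0.251.
From the momentum equation (using Fr₂), y₁/y₂ = ½[√(1 + 8Fr₂²) − 1] = ½[√1.505 − 1] = 0.113.
y₁ = 0.113 × 52.3 = 5.93 ft.

y₁ = 5.93 ft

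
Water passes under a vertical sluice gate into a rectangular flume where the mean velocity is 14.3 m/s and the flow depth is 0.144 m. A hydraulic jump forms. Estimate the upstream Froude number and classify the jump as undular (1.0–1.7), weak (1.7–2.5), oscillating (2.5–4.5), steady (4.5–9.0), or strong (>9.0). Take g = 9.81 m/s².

Fr₁ = V₁/√(g·y₁) = 14.3/√(9.81×0.144) = 12.0.
Fr₁ = 12.0 lies in the strong range.

Fr₁ = 12.0; strong jump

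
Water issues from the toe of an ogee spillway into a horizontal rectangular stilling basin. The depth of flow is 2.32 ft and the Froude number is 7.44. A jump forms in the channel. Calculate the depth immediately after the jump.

Fr₁ = 7.44 (given).
Conjugate-depth relation: y₂/y₁ = ½[√(1 + 8Fr₁²) − 1] = ½[√443.8 − 1] = 10.0.
y₂ = 10.0 × 2.32 = 23.3 ft.

y₂ = 23.3 ft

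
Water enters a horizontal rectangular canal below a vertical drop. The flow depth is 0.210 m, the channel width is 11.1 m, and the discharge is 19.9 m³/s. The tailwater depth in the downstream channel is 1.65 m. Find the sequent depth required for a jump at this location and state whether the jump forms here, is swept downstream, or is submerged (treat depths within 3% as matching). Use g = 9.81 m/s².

y₂ = 1.66 m; the jump forms here

q = Q/b = 19.9/11.1 = 1.79 m²/s; V₁ = q/y₁ = 8.54 m/s. Fr₁ = V₁/√(g·y₁) = 5.95.
By Bélanger, y₂/y₁ = ½[√(1 + 8Fr₁²) − 1] = ½[√284.0 − 1] = 7.93.
y₂ = 7.93 × 0.210 = 1.66 m.
Tailwater y_tw = 1.65 m: y_tw ≈ y₂, so the jump forms here.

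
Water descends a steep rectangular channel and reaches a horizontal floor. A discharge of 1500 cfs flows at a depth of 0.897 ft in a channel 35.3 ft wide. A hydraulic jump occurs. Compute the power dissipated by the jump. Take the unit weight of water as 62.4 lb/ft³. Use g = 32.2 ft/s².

P = 4213 hp

q = Q/b = 1500/35.3 = 42.5 ft²/s; V₁ = q/y₁ = 47.4 ft/s. Fr₁ = V₁/√(g·y₁) = 8.81.
By Bélanger, y₂/y₁ = ½[√(1 + 8Fr₁²) − 1] = ½[√622.6 − 1] = 12.0.
y₂ = 12.0 × 0.897 = 10.7 ft.
Head loss: ΔE = (y₂ − y₁)³/(4y₁y₂) = (10.7 − 0.897)³/(4×0.897×10.7) = 954/38.5 = 24.8 ft.
P = γ·Q·ΔE/550 = 62.4 × 1500 × 24.8 / 550 = 4213 hp.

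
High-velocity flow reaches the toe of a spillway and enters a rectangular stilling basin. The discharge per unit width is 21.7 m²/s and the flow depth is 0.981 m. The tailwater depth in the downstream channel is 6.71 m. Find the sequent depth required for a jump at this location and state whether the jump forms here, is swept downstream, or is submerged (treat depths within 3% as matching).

y₂ = 9.41 m; the jump is swept downstream

V₁ = q/y₁ = 21.7/0.981 = 22.1 m/s. Fr₁ = V₁/√(g·y₁) = 22.1/√(9.81×0.981) = 7.13.
Conjugate-depth relation: y₂/y₁ = ½[√(1 + 8Fr₁²) − 1] = ½[√407.8 − 1] = 9.60.
y₂ = 9.60 × 0.981 = 9.41 m.
Tailwater y_tw = 6.71 m: y_tw < y₂, so the jump is swept downstream.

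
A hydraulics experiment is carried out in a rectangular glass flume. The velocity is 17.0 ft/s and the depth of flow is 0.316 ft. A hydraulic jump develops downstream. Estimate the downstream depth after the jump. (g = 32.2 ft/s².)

Fr₁ = V₁/√(g·y₁) = 17.0/√(32.2×0.316) = 5.33.
By Bélanger, y₂/y₁ = ½[√(1 + 8Fr₁²) − 1] = ½[√228.2 − 1] = 7.05.
y₂ = 7.05 × 0.316 = 2.23 ft.

y₂ = 2.23 ft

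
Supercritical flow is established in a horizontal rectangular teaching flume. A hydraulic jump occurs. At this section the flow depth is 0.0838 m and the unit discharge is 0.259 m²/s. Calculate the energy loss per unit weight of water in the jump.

V₁ = q/y₁ = 0.259/0.0838 = 3.09 m/s. Fr₁ = V₁/√(g·y₁) = 3.09/√(9.81×0.0838) = 3.41.
Conjugate-depth relation: y₂/y₁ = ½[√(1 + 8Fr₁²) − 1] = ½[√93.96 − 1] = 4.35.
y₂ = 4.35 × 0.0838 = 0.364 m.
V₂ = q/y₂ = 0.259/0.364 = 0.711 m/s. E₁ = y₁ + V₁²/2g = 0.571 m; E₂ = y₂ + V₂²/2g = 0.390 m. ΔE = E₁ − E₂ = 0.181 m.

ΔE = 0.181 m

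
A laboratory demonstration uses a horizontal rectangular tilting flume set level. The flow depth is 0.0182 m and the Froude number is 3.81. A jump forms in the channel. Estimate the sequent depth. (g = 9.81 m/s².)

y₂ = 0.0894 m

Fr₁ = 3.81 (given).
From the momentum equation for a rectangular channel, y₂/y₁ = ½[√(1 + 8Fr₁²) − 1] = ½[√117.1 − 1] = 4.91.
y₂ = 4.91 × 0.0182 = 0.0894 m.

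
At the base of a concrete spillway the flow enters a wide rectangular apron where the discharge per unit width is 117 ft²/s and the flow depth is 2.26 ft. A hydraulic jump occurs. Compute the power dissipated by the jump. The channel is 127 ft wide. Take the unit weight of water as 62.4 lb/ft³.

P = 42049 hp

V₁ = q/y₁ = 117/2.26 = 51.8 ft/s. Fr₁ = V₁/√(g·y₁) = 51.8/√(32.2×2.26) = 6.07.
Bélanger equation: y₂/y₁ = ½[√(1 + 8Fr₁²) − 1] = ½[√295.6 − 1] = 8.10.
y₂ = 8.10 × 2.26 = 18.3 ft.
Head loss: ΔE = (y₂ − y₁)³/(4y₁y₂) = (18.3 − 2.26)³/(4×2.26×18.3) = 4126/165 = 24.9 ft.
Q = q·b = 117 × 127 = 14859 cfs. P = γ·Q·ΔE/550 = 62.4 × 14859 × 24.9 / 550 = 42049 hp.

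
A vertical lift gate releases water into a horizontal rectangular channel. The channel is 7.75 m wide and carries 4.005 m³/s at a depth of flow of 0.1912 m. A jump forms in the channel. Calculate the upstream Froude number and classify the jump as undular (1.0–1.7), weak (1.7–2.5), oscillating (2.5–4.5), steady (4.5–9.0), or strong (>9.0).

q = Q/b = 4.005/7.75 = 0.5168 m²/s; V₁ = q/y₁ = 2.703 m/s. Fr₁ = V₁/√(g·y₁) = 1.973.
Fr₁ = 1.973 lies in the weak range.

Fr₁ = 1.973; weak jump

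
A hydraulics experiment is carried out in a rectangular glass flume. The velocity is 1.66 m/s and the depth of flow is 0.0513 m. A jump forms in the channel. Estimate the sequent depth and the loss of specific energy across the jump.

Fr₁ = V₁/√(g·y₁) = 1.66/√(9.81×0.0513) = 2.34.
By Bélanger, y₂/y₁ = ½[√(1 + 8Fr₁²) − 1] = ½[√44.80 − 1] = 2.85.
y₂ = 2.85 × 0.0513 = 0.146 m.
q = V₁·y₁ = 1.66 × 0.0513 = 0.0852 m²/s. V₂ = q/y₂ = 0.0852/0.146 = 0.583 m/s. E₁ = y₁ + V₁²/2g = 0.192 m; E₂ = y₂ + V₂²/2g = 0.163 m. ΔE = E₁ − E₂ = 0.0284 m.

y₂ = 0.146 m; ΔE = 0.0284 m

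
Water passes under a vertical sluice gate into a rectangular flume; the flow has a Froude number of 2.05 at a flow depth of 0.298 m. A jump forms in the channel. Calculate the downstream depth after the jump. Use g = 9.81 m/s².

Fr₁ = 2.05 (given).
Sequent-depth ratio: y₂/y₁ = ½[√(1 + 8Fr₁²) − 1] = ½[√34.62 − 1] = 2.44.
y₂ = 2.44 × 0.298 = 0.728 m.

y₂ = 0.728 m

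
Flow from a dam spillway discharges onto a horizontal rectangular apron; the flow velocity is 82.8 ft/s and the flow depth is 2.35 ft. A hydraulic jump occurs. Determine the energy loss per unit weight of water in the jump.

Fr₁ = V₁/√(g·y₁) = 82.8/√(32.2×2.35) = 9.52.
Bélanger equation: y₂/y₁ = ½[√(1 + 8Fr₁²) − 1] = ½[√725.8 − 1] = 13.0.
y₂ = 13.0 × 2.35 = 30.5 ft.
Head loss: ΔE = (y₂ − y₁)³/(4y₁y₂) = (30.5 − 2.35)³/(4×2.35×30.5) = 22261/287 = 77.7 ft.

ΔE = 77.7 ft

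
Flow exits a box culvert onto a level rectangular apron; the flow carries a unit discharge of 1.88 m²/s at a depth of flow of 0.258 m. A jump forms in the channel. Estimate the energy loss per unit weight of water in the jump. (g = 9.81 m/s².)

V₁ = q/y₁ = 1.88/0.258 = 7.29 m/s. Fr₁ = V₁/√(g·y₁) = 7.29/√(9.81×0.258) = 4.58.
From the momentum equation for a rectangular channel, y₂/y₁ = ½[√(1 + 8Fr₁²) − 1] = ½[√168.8 − 1] = 6.00.
y₂ = 6.00 × 0.258 = 1.55 m.
V₂ = q/y₂ = 1.88/1.55 = 1.22 m/s. E₁ = y₁ + V₁²/2g = 2.96 m; E₂ = y₂ + V₂²/2g = 1.62 m. ΔE = E₁ − E₂ = 1.34 m.

ΔE = 1.34 m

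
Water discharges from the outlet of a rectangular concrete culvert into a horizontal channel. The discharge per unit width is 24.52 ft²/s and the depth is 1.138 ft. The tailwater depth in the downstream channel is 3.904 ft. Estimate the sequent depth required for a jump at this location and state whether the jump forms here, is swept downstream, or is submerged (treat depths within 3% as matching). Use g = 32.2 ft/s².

V₁ = q/y₁ = 24.52/1.138 = 21.55 ft/s. Fr₁ = V₁/√(g·y₁) = 21.55/√(32.2×1.138) = 3.559.
By Bélanger, y₂/y₁ = ½[√(1 + 8Fr₁²) − 1] = ½[√102.36 − 1] = 4.559.
y₂ = 4.559 × 1.138 = 5.188 ft.
Tailwater y_tw = 3.904 ft: y_tw < y₂, so the jump is swept downstream.

y₂ = 5.188 ft; the jump is swept downstream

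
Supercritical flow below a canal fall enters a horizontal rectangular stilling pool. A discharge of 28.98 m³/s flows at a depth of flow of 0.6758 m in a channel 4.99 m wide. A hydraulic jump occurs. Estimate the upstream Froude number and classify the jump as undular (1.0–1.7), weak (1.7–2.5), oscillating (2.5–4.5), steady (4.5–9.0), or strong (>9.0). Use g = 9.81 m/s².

q = Q/b = 28.98/4.99 = 5.808 m²/s; V₁ = q/y₁ = 8.594 m/s. Fr₁ = V₁/√(g·y₁) = 3.338.
Fr₁ = 3.338 lies in the oscillating range.

Fr₁ = 3.338; oscillating jump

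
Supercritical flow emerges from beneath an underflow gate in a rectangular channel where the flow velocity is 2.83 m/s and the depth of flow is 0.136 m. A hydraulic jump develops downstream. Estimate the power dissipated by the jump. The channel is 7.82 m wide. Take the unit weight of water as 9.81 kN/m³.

P = 2.68 kW

Fr₁ = V₁/√(g·y₁) = 2.83/√(9.81×0.136) = 2.45.
Bélanger equation: y₂/y₁ = ½[√(1 + 8Fr₁²) − 1] = ½[√49.02 − 1] = 3.00.
y₂ = 3.00 × 0.136 = 0.408 m.
Head loss: ΔE = (y₂ − y₁)³/(4y₁y₂) = (0.408 − 0.136)³/(4×0.136×0.408) = 0.0201/0.222 = 0.0908 m.
q = V₁·y₁ = 2.83 × 0.136 = 0.385 m²/s. Q = q·b = 0.385 × 7.82 = 3.01 m³/s. P = γ·Q·ΔE = 9.81 × 3.01 × 0.0908 = 2.68 kW.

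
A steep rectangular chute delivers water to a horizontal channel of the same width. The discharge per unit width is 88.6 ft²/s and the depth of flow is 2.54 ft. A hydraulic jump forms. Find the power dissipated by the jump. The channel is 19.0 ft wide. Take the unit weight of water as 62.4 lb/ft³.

P = 1533 hp

V₁ = q/y₁ = 88.6/2.54 = 34.9 ft/s. Fr₁ = V₁/√(g·y₁) = 34.9/√(32.2×2.54) = 3.86.
Bélanger equation: y₂/y₁ = ½[√(1 + 8Fr₁²) − 1] = ½[√120.0 − 1] = 4.98.
y₂ = 4.98 × 2.54 = 12.6 ft.
Head loss: ΔE = (y₂ − y₁)³/(4y₁y₂) = (12.6 − 2.54)³/(4×2.54×12.6) = 1031/128 = 8.03 ft.
Q = q·b = 88.6 × 19.0 = 1683 cfs. P = γ·Q·ΔE/550 = 62.4 × 1683 × 8.03 / 550 = 1533 hp.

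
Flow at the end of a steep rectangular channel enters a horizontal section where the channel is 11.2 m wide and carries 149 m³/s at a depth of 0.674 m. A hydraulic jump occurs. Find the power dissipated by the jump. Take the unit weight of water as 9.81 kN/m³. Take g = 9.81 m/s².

q = Q/b = 149/11.2 = 13.3 m²/s; V₁ = q/y₁ = 19.7 m/s. Fr₁ = V₁/√(g·y₁) = 7.68.
Conjugate-depth relation: y₂/y₁ = ½[√(1 + 8Fr₁²) − 1] = ½[√472.4 − 1] = 10.4.
y₂ = 10.4 × 0.674 = 6.99 m.
Head loss: ΔE = (y₂ − y₁)³/(4y₁y₂) = (6.99 − 0.674)³/(4×0.674×6.99) = 252/18.8 = 13.4 m.
P = γ·Q·ΔE = 9.81 × 149 × 13.4 = 19527 kW.

P = 19527 kW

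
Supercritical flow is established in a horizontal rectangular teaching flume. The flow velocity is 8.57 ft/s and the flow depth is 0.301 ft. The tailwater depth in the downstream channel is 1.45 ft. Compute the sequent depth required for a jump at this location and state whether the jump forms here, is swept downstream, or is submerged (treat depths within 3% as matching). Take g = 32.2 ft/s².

Fr₁ = V₁/√(g·y₁) = 8.57/√(32.2×0.301) = 2.75.
Bélanger equation: y₂/y₁ = ½[√(1 + 8Fr₁²) − 1] = ½[√61.62 − 1] = 3.42.
y₂ = 3.42 × 0.301 = 1.03 ft.
Tailwater y_tw = 1.45 ft: y_tw > y₂, so the jump is submerged.

y₂ = 1.03 ft; the jump is submerged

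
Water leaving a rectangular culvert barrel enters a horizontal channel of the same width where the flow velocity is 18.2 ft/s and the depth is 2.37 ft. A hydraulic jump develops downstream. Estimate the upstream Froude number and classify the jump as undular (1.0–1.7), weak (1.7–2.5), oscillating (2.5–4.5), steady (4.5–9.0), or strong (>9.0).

Fr₁ = 2.08; weak jump

Fr₁ = V₁/√(g·y₁) = 18.2/√(32.2×2.37) = 2.08.
Fr₁ = 2.08 lies in the weak range.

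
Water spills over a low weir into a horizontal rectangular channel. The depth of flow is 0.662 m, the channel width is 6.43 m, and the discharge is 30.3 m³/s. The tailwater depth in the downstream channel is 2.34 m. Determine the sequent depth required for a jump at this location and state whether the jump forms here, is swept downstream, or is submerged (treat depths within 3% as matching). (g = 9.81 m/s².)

y₂ = 2.30 m; the jump forms here

q = Q/b = 30.3/6.43 = 4.71 m²/s; V₁ = q/y₁ = 7.12 m/s. Fr₁ = V₁/√(g·y₁) = 2.79.
By Bélanger, y₂/y₁ = ½[√(1 + 8Fr₁²) − 1] = ½[√63.42 − 1] = 3.48.
y₂ = 3.48 × 0.662 = 2.30 m.
Tailwater y_tw = 2.34 m: y_tw ≈ y₂, so the jump forms here.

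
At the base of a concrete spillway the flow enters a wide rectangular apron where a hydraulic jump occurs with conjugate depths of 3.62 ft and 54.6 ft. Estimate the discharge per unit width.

For a rectangular channel the momentum equation gives q² = ½·g·y₁·y₂·(y₁ + y₂) = ½×32.2×3.62×54.6×58.2 = 185268.
q = √185268 = 430 ft²/s.

q = 430 ft²/s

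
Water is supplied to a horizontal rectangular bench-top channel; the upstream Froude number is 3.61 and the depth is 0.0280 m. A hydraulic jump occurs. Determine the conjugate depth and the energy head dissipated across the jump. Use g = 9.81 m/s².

y₂ = 0.130 m; ΔE = 0.0723 m

Fr₁ = 3.61 (given).
Bélanger equation: y₂/y₁ = ½[√(1 + 8Fr₁²) − 1] = ½[√105.3 − 1] = 4.63.
y₂ = 4.63 × 0.0280 = 0.130 m.
V₁ = Fr₁·√(g·y₁) = 3.61×√(9.81×0.0280) = 1.89 m/s; q = V₁·y₁ = 0.0530 m²/s. V₂ = q/y₂ = 0.0530/0.130 = 0.409 m/s. E₁ = y₁ + V₁²/2g = 0.210 m; E₂ = y₂ + V₂²/2g = 0.138 m. ΔE = E₁ − E₂ = 0.0723 m.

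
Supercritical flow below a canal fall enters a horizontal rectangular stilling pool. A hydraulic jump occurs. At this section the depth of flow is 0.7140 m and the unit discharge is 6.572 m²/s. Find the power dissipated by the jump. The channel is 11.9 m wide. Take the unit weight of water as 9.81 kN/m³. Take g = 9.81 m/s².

P = 1259 kW

V₁ = q/y₁ = 6.572/0.7140 = 9.204 m/s. Fr₁ = V₁/√(g·y₁) = 9.204/√(9.81×0.7140) = 3.478.
Sequent-depth ratio: y₂/y₁ = ½[√(1 + 8Fr₁²) − 1] = ½[√97.766 − 1] = 4.444.
y₂ = 4.444 × 0.7140 = 3.173 m.
V₂ = q/y₂ = 6.572/3.173 = 2.071 m/s. E₁ = y₁ + V₁²/2g = 5.032 m; E₂ = y₂ + V₂²/2g = 3.392 m. ΔE = E₁ − E₂ = 1.641 m.
Q = q·b = 6.572 × 11.9 = 78.21 m³/s. P = γ·Q·ΔE = 9.81 × 78.21 × 1.641 = 1259 kW.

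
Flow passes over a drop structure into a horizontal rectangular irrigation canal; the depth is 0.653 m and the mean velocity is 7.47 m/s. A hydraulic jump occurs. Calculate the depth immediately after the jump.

Fr₁ = V₁/√(g·y₁) = 7.47/√(9.81×0.653) = 2.95.
Sequent-depth ratio: y₂/y₁ = ½[√(1 + 8Fr₁²) − 1] = ½[√70.69 − 1] = 3.70.
y₂ = 3.70 × 0.653 = 2.42 m.

y₂ = 2.42 m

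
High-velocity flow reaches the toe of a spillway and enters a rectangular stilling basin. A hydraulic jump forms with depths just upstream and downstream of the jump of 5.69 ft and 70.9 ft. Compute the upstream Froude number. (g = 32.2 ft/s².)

For a rectangular channel the momentum equation gives q² = ½·g·y₁·y₂·(y₁ + y₂) = ½×32.2×5.69×70.9×76.6 = 497458.
q = √497458 = 705 ft²/s.
V₁ = q/y₁ = 124 ft/s; Fr₁ = V₁/√(g·y₁) = 9.16.

Fr₁ = 9.16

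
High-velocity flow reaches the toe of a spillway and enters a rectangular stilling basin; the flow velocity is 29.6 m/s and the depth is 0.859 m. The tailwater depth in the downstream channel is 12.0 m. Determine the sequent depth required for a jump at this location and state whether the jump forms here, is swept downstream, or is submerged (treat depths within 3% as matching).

Fr₁ = V₁/√(g·y₁) = 29.6/√(9.81×0.859) = 10.2.
Conjugate-depth relation: y₂/y₁ = ½[√(1 + 8Fr₁²) − 1] = ½[√832.8 − 1] = 13.9.
y₂ = 13.9 × 0.859 = 12.0 m.
Tailwater y_tw = 12.0 m: y_tw ≈ y₂, so the jump forms here.

y₂ = 12.0 m; the jump forms here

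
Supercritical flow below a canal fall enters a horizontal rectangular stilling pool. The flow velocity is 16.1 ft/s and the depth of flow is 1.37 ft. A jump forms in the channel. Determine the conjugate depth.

Fr₁ = V₁/√(g·y₁) = 16.1/√(32.2×1.37) = 2.42.
Bélanger equation: y₂/y₁ = ½[√(1 + 8Fr₁²) − 1] = ½[√48.01 − 1] = 2.96.
y₂ = 2.96 × 1.37 = 4.06 ft.

y₂ = 4.06 ft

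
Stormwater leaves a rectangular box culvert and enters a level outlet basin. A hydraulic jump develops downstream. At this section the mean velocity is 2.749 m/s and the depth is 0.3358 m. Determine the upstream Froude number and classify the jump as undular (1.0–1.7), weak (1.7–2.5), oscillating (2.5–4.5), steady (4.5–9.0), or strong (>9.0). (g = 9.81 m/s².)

Fr₁ = 1.515; undular jump

Fr₁ = V₁/√(g·y₁) = 2.749/√(9.81×0.3358) = 1.515.
Fr₁ = 1.515 lies in the undular range.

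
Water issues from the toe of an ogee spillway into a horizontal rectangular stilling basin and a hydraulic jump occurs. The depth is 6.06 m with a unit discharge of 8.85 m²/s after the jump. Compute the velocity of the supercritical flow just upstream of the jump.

V₂ = q/y₂ = 8.85/6.06 = 1.46 m/s; Fr₂ = V₂/√(g·y₂) = 0.189.
Applying the sequent-depth relation in reverse, y₁/y₂ = ½[√(1 + 8Fr₂²) − 1] = ½[√1.287 − 1] = 0.0672.
y₁ = 0.0672 × 6.06 = 0.407 m.
V₁ = q/y₁ = 8.85/0.407 = 21.7 m/s.

V₁ = 21.7 m/s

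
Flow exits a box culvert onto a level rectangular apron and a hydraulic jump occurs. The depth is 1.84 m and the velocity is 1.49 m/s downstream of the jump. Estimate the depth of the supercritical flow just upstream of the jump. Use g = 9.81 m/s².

Fr₂ = V₂/√(g·y₂) = 1.49/√(9.81×1.84) = 0.351.
Since the conjugate-depth ratio holds either way, y₁/y₂ = ½[√(1 + 8Fr₂²) − 1] = ½[√1.984 − 1] = 0.204.
y₁ = 0.204 × 1.84 = 0.376 m.

y₁ = 0.376 m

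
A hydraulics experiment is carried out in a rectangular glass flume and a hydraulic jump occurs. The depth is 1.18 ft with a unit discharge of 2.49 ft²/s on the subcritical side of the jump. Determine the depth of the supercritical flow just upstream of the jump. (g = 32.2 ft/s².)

y₁ = 0.231 ft

V₂ = q/y₂ = 2.49/1.18 = 2.11 ft/s; Fr₂ = V₂/√(g·y₂) = 0.342.
Applying the sequent-depth relation in reverse, y₁/y₂ = ½[√(1 + 8Fr₂²) − 1] = ½[√1.938 − 1] = 0.196.
y₁ = 0.196 × 1.18 = 0.231 ft.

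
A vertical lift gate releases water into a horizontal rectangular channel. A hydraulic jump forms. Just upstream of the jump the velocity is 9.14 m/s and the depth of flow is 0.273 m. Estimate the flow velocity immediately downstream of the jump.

V₂ = 1.23 m/s

Fr₁ = V₁/√(g·y₁) = 9.14/√(9.81×0.273) = 5.59.
By Bélanger, y₂/y₁ = ½[√(1 + 8Fr₁²) − 1] = ½[√250.5 − 1] = 7.41.
y₂ = 7.41 × 0.273 = 2.02 m.
q = V₁·y₁ = 9.14 × 0.273 = 2.50 m²/s.
V₂ = q/y₂ = 2.50/2.02 = 1.23 m/s.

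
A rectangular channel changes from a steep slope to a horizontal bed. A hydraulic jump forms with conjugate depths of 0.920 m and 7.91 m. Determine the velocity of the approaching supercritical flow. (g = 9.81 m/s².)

V₁ = 19.3 m/s

For a rectangular channel the momentum equation gives q² = ½·g·y₁·y₂·(y₁ + y₂) = ½×9.81×0.920×7.91×8.83 = 315.
q = √315 = 17.8 m²/s.
V₁ = q/y₁ = 17.8/0.920 = 19.3 m/s.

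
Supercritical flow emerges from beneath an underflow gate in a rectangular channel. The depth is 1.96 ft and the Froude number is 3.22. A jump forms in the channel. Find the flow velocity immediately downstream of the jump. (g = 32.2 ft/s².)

Fr₁ = 3.22 (given).
Sequent-depth ratio: y₂/y₁ = ½[√(1 + 8Fr₁²) − 1] = ½[√83.95 − 1] = 4.08.
y₂ = 4.08 × 1.96 = 8.00 ft.
V₁ = Fr₁·√(g·y₁) = 3.22×√(32.2×1.96) = 25.6 ft/s; q = V₁·y₁ = 50.1 ft²/s.
V₂ = q/y₂ = 50.1/8.00 = 6.27 ft/s.

V₂ = 6.27 ft/s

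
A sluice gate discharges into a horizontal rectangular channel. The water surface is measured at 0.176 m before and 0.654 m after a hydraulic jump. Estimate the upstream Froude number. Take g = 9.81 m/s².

For a rectangular channel the momentum equation gives q² = ½·g·y₁·y₂·(y₁ + y₂) = ½×9.81×0.176×0.654×0.830 = 0.469.
q = √0.469 = 0.685 m²/s.
V₁ = q/y₁ = 3.89 m/s; Fr₁ = V₁/√(g·y₁) = 2.96.

Fr₁ = 2.96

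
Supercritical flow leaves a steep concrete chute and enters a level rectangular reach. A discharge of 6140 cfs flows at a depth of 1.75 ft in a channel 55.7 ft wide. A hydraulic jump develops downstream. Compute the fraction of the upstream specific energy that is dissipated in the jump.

q = Q/b = 6140/55.7 = 110 ft²/s; V₁ = q/y₁ = 63.0 ft/s. Fr₁ = V₁/√(g·y₁) = 8.39.
Conjugate-depth relation: y₂/y₁ = ½[√(1 + 8Fr₁²) − 1] = ½[√564.3 − 1] = 11.4.
y₂ = 11.4 × 1.75 = 19.9 ft.
E₁ = y₁ + V₁²/2g = 63.4 ft. ΔE = (y₂ − y₁)³/(4y₁y₂) = 43.0 ft. ΔE/E₁ = 43.0/63.4 = 0.678.

ΔE/E₁ = 0.678 (67.8%)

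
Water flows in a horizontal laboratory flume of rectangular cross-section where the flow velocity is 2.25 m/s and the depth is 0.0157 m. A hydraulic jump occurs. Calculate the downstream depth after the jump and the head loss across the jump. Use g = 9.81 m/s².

y₂ = 0.120 m; ΔE = 0.150 m

Fr₁ = V₁/√(g·y₁) = 2.25/√(9.81×0.0157) = 5.73.
Bélanger equation: y₂/y₁ = ½[√(1 + 8Fr₁²) − 1] = ½[√264.0 − 1] = 7.62.
y₂ = 7.62 × 0.0157 = 0.120 m.
q = V₁·y₁ = 2.25 × 0.0157 = 0.0353 m²/s. V₂ = q/y₂ = 0.0353/0.120 = 0.295 m/s. E₁ = y₁ + V₁²/2g = 0.274 m; E₂ = y₂ + V₂²/2g = 0.124 m. ΔE = E₁ − E₂ = 0.150 m.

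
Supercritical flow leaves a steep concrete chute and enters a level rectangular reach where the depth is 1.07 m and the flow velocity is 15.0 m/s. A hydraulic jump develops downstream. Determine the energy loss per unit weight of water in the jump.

Fr₁ = V₁/√(g·y₁) = 15.0/√(9.81×1.07) = 4.63.
Conjugate-depth relation: y₂/y₁ = ½[√(1 + 8Fr₁²) − 1] = ½[√172.5 − 1] = 6.07.
y₂ = 6.07 × 1.07 = 6.49 m.
Head loss: ΔE = (y₂ − y₁)³/(4y₁y₂) = (6.49 − 1.07)³/(4×1.07×6.49) = 159/27.8 = 5.74 m.

ΔE = 5.74 m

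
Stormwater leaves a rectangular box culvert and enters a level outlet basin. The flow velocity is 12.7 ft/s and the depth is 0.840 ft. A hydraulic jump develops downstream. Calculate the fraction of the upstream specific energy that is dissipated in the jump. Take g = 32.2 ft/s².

ΔE/E₁ = 0.165 (16.5%)

Fr₁ = V₁/√(g·y₁) = 12.7/√(32.2×0.840) = 2.44.
Sequent-depth ratio: y₂/y₁ = ½[√(1 + 8Fr₁²) − 1] = ½[√48.70 − 1] = 2.99.
y₂ = 2.99 × 0.840 = 2.51 ft.
E₁ = y₁ + V₁²/2g = 3.34 ft. ΔE = (y₂ − y₁)³/(4y₁y₂) = 0.553 ft. ΔE/E₁ = 0.553/3.34 = 0.165.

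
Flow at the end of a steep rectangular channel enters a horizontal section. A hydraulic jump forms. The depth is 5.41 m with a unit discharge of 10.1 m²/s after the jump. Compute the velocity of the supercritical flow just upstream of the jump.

V₁ = 15.9 m/s

V₂ = q/y₂ = 10.1/5.41 = 1.87 m/s; Fr₂ = V₂/√(g·y₂) = 0.256.
Applying the sequent-depth relation in reverse, y₁/y₂ = ½[√(1 + 8Fr₂²) − 1] = ½[√1.525 − 1] = 0.118.
y₁ = 0.118 × 5.41 = 0.636 m.
V₁ = q/y₁ = 10.1/0.636 = 15.9 m/s.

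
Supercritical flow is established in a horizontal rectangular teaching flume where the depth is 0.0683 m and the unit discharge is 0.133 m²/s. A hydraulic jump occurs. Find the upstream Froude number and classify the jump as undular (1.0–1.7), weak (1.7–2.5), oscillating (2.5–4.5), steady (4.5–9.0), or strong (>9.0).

V₁ = q/y₁ = 0.133/0.0683 = 1.95 m/s. Fr₁ = V₁/√(g·y₁) = 1.95/√(9.81×0.0683) = 2.38.
Fr₁ = 2.38 lies in the weak range.

Fr₁ = 2.38; weak jump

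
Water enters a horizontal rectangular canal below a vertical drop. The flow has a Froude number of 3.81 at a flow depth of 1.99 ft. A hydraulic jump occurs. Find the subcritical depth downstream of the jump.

Fr₁ = 3.81 (given).
Bélanger equation: y₂/y₁ = ½[√(1 + 8Fr₁²) − 1] = ½[√117.1 − 1] = 4.91.
y₂ = 4.91 × 1.99 = 9.77 ft.

y₂ = 9.77 ft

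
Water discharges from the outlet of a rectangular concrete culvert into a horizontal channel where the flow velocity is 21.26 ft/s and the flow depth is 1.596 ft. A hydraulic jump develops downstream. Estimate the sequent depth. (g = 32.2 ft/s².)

Fr₁ = V₁/√(g·y₁) = 21.26/√(32.2×1.596) = 2.966.
Bélanger equation: y₂/y₁ = ½[√(1 + 8Fr₁²) − 1] = ½[√71.360 − 1] = 3.724.
y₂ = 3.724 × 1.596 = 5.943 ft.

y₂ = 5.943 ft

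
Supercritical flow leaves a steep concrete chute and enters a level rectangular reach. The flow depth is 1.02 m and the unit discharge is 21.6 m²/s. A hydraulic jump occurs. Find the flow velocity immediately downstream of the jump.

V₂ = 2.36 m/s

V₁ = q/y₁ = 21.6/1.02 = 21.2 m/s. Fr₁ = V₁/√(g·y₁) = 21.2/√(9.81×1.02) = 6.69.
From the momentum equation for a rectangular channel, y₂/y₁ = ½[√(1 + 8Fr₁²) − 1] = ½[√359.5 − 1] = 8.98.
y₂ = 8.98 × 1.02 = 9.16 m.
V₂ = q/y₂ = 21.6/9.16 = 2.36 m/s.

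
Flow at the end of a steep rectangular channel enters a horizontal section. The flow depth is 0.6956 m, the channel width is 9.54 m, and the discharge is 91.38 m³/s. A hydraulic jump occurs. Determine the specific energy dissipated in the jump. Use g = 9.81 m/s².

q = Q/b = 91.38/9.54 = 9.579 m²/s; V₁ = q/y₁ = 13.77 m/s. Fr₁ = V₁/√(g·y₁) = 5.271.
By Bélanger, y₂/y₁ = ½[√(1 + 8Fr₁²) − 1] = ½[√223.30 − 1] = 6.972.
y₂ = 6.972 × 0.6956 = 4.850 m.
Head loss: ΔE = (y₂ − y₁)³/(4y₁y₂) = (4.850 − 0.6956)³/(4×0.6956×4.850) = 71.68/13.49 = 5.312 m.

ΔE = 5.312 m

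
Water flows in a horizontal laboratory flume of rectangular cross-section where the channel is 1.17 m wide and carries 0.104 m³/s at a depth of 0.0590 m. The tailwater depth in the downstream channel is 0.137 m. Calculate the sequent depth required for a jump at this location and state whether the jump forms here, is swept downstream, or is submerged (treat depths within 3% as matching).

y₂ = 0.138 m; the jump forms here

q = Q/b = 0.104/1.17 = 0.0889 m²/s; V₁ = q/y₁ = 1.51 m/s. Fr₁ = V₁/√(g·y₁) = 1.98.
By Bélanger, y₂/y₁ = ½[√(1 + 8Fr₁²) − 1] = ½[√32.37 − 1] = 2.34.
y₂ = 2.34 × 0.0590 = 0.138 m.
Tailwater y_tw = 0.137 m: y_tw ≈ y₂, so the jump forms here.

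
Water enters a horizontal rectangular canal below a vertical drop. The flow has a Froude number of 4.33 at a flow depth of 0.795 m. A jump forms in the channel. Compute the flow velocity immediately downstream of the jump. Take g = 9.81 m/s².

Fr₁ = 4.33 (given).
Conjugate-depth relation: y₂/y₁ = ½[√(1 + 8Fr₁²) − 1] = ½[√151.0 − 1] = 5.64.
y₂ = 5.64 × 0.795 = 4.49 m.
V₁ = Fr₁·√(g·y₁) = 4.33×√(9.81×0.795) = 12.1 m/s; q = V₁·y₁ = 9.61 m²/s.
V₂ = q/y₂ = 9.61/4.49 = 2.14 m/s.

V₂ = 2.14 m/s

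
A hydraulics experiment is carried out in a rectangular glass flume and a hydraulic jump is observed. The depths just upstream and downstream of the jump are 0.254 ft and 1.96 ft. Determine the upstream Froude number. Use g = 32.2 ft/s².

Fr₁ = 5.80

For a rectangular channel the momentum equation gives q² = ½·g·y₁·y₂·(y₁ + y₂) = ½×32.2×0.254×1.96×2.21 = 17.7.
q = √17.7 = 4.21 ft²/s.
V₁ = q/y₁ = 16.6 ft/s; Fr₁ = V₁/√(g·y₁) = 5.80.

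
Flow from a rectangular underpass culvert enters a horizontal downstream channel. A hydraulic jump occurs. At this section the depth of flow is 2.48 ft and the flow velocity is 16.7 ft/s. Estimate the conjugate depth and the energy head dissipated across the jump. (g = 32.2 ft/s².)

Fr₁ = V₁/√(g·y₁) = 16.7/√(32.2×2.48) = 1.87.
From the momentum equation for a rectangular channel, y₂/y₁ = ½[√(1 + 8Fr₁²) − 1] = ½[√28.94 − 1] = 2.19.
y₂ = 2.19 × 2.48 = 5.43 ft.
Head loss: ΔE = (y₂ − y₁)³/(4y₁y₂) = (5.43 − 2.48)³/(4×2.48×5.43) = 25.7/53.9 = 0.477 ft.

y₂ = 5.43 ft; ΔE = 0.477 ft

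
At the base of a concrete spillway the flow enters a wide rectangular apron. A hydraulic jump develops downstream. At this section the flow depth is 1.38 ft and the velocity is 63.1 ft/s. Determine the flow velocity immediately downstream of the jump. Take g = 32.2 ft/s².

V₂ = 4.89 ft/s

Fr₁ = V₁/√(g·y₁) = 63.1/√(32.2×1.38) = 9.47.
By Bélanger, y₂/y₁ = ½[√(1 + 8Fr₁²) − 1] = ½[√717.8 − 1] = 12.9.
y₂ = 12.9 × 1.38 = 17.8 ft.
q = V₁·y₁ = 63.1 × 1.38 = 87.1 ft²/s.
V₂ = q/y₂ = 87.1/17.8 = 4.89 ft/s.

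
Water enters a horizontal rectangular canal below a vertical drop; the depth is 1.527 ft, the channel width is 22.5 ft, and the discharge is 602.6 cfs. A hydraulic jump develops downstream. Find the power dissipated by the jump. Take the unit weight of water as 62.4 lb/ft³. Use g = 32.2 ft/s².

P = 75.62 hp

q = Q/b = 602.6/22.5 = 26.78 ft²/s; V₁ = q/y₁ = 17.54 ft/s. Fr₁ = V₁/√(g·y₁) = 2.501.
By Bélanger, y₂/y₁ = ½[√(1 + 8Fr₁²) − 1] = ½[√51.051 − 1] = 3.072.
y₂ = 3.072 × 1.527 = 4.692 ft.
V₂ = q/y₂ = 26.78/4.692 = 5.708 ft/s. E₁ = y₁ + V₁²/2g = 6.304 ft; E₂ = y₂ + V₂²/2g = 5.198 ft. ΔE = E₁ − E₂ = 1.106 ft.
P = γ·Q·ΔE/550 = 62.4 × 602.6 × 1.106 / 550 = 75.62 hp.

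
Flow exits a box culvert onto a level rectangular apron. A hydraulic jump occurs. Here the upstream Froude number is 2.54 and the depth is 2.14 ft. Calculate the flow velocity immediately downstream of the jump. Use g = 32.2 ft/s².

V₂ = 6.74 ft/s

Fr₁ = 2.54 (given).
By Bélanger, y₂/y₁ = ½[√(1 + 8Fr₁²) − 1] = ½[√52.61 − 1] = 3.13.
y₂ = 3.13 × 2.14 = 6.69 ft.
V₁ = Fr₁·√(g·y₁) = 2.54×√(32.2×2.14) = 21.1 ft/s; q = V₁·y₁ = 45.1 ft²/s.
V₂ = q/y₂ = 45.1/6.69 = 6.74 ft/s.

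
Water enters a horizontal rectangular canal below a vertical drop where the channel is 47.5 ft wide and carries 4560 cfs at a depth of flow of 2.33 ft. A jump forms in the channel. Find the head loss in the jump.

ΔE = 13.5 ft

q = Q/b = 4560/47.5 = 96.0 ft²/s; V₁ = q/y₁ = 41.2 ft/s. Fr₁ = V₁/√(g·y₁) = 4.76.
By Bélanger, y₂/y₁ = ½[√(1 + 8Fr₁²) − 1] = ½[√182.0 − 1] = 6.25.
y₂ = 6.25 × 2.33 = 14.6 ft.
V₂ = q/y₂ = 96.0/14.6 = 6.60 ft/s. E₁ = y₁ + V₁²/2g = 28.7 ft; E₂ = y₂ + V₂²/2g = 15.2 ft. ΔE = E₁ − E₂ = 13.5 ft.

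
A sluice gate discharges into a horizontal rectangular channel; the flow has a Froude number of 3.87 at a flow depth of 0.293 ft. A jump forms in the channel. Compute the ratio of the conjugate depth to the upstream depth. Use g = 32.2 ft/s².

y₂/y₁ = 5.00

Fr₁ = 3.87 (given).
From the momentum equation for a rectangular channel, y₂/y₁ = ½[√(1 + 8Fr₁²) − 1] = ½[√120.8 − 1] = 5.00.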